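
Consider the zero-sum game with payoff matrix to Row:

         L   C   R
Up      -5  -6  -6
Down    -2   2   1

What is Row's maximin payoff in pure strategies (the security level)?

-2

Row minima: Up → -6, Down → -2.
The best of these is -2.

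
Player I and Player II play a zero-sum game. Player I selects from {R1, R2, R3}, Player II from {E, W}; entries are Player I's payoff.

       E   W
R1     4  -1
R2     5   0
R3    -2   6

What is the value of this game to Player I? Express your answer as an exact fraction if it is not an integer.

30/13

Row minima: R1 → -1, R2 → 0, R3 → -2; maximin = 0.
Column maxima: E → 5, W → 6; minimax = 5.
0 ≠ 5, so there is no saddle point; optimal play is mixed.
R1 is strictly dominated by R2, so Player I never plays it.
On the remaining 2×2 (R2, R3 vs E, W):
Let Player I play R2 with probability p. Expected payoff against E: 5p + (-2)(1−p) = 7p − 2; against W: 0p + 6(1−p) = −6p + 6.
Setting these equal: 7p − 2 = −6p + 6 ⇒ 13p = 8 ⇒ p = 8/13, and the value is (7)·(8/13) − 2 = 30/13.
For Player II: with q = P(E), equating R2's and R3's payoffs gives 5q = −8q + 6 ⇒ q = 6/13.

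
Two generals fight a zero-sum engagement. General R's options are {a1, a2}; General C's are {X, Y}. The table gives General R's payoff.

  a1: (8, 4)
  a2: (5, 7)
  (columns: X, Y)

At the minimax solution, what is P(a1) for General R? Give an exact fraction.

Row minima: a1 → 4, a2 → 5; maximin = 5.
Column maxima: X → 8, Y → 7; minimax = 7.
5 ≠ 7, so there is no saddle point; optimal play is mixed.
Let General R play a1 with probability p. Expected payoff against X: 8p + 5(1−p) = 3p + 5; against Y: 4p + 7(1−p) = −3p + 7.
Setting these equal: 3p + 5 = −3p + 7 ⇒ 6p = 2 ⇒ p = 1/3, and the value is (3)·(1/3) + 5 = 6.
For General C: with q = P(X), equating a1's and a2's payoffs gives 4q + 4 = −2q + 7 ⇒ q = 1/2.

1/3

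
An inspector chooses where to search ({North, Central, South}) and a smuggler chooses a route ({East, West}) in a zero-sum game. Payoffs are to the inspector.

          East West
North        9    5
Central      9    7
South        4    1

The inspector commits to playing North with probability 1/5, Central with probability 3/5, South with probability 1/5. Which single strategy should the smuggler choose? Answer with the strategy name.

If the smuggler plays East, the inspector's expected payoff is (1/5)·9 + (3/5)·9 + (1/5)·4 = 8.
If the smuggler plays West, the inspector's expected payoff is (1/5)·5 + (3/5)·7 + (1/5)·1 = 27/5.
The smuggler minimizes the inspector's payoff; the smallest is 27/5, so the best response is West.

West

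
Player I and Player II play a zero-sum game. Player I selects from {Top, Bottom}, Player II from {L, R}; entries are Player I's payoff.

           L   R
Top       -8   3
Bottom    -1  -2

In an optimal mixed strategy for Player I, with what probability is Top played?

1/12

Row minima: Top → -8, Bottom → -2; maximin = -2.
Column maxima: L → -1, R → 3; minimax = -1.
-2 ≠ -1, so there is no saddle point; optimal play is mixed.
Let Player I play Top with probability p. Expected payoff against L: (-8)p + (-1)(1−p) = −7p − 1; against R: 3p + (-2)(1−p) = 5p − 2.
Setting these equal: −7p − 1 = 5p − 2 ⇒ −12p = -1 ⇒ p = 1/12, and the value is (-7)·(1/12) − 1 = -19/12.
For Player II: with q = P(L), equating Top's and Bottom's payoffs gives −11q + 3 = q − 2 ⇒ q = 5/12.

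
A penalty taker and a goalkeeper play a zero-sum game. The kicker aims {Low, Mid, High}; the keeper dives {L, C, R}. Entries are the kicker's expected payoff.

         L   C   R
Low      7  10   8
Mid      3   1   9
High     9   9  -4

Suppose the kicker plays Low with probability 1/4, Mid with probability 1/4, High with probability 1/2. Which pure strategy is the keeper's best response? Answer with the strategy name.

R

If the keeper plays L, the kicker's expected payoff is (1/4)·7 + (1/4)·3 + (1/2)·9 = 7.
If the keeper plays C, the kicker's expected payoff is (1/4)·10 + (1/4)·1 + (1/2)·9 = 29/4.
If the keeper plays R, the kicker's expected payoff is (1/4)·8 + (1/4)·9 + (1/2)·(-4) = 9/4.
The keeper minimizes the kicker's payoff; the smallest is 9/4, so the best response is R.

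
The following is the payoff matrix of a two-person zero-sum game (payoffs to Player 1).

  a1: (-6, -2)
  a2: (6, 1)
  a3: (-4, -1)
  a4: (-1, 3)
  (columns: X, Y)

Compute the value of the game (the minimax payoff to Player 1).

Row minima: a1 → -6, a2 → 1, a3 → -4, a4 → -1; maximin = 1.
Column maxima: X → 6, Y → 3; minimax = 3.
1 ≠ 3, so there is no saddle point; optimal play is mixed.
a1 is strictly dominated by a2, so Player 1 never plays it.
a3 is strictly dominated by a2, so Player 1 never plays it.
On the remaining 2×2 (a2, a4 vs X, Y):
Let Player 1 play a2 with probability p. Expected payoff against X: 6p + (-1)(1−p) = 7p − 1; against Y: 1p + 3(1−p) = −2p + 3.
Setting these equal: 7p − 1 = −2p + 3 ⇒ 9p = 4 ⇒ p = 4/9, and the value is (7)·(4/9) − 1 = 19/9.
For Player 2: with q = P(X), equating a2's and a4's payoffs gives 5q + 1 = −4q + 3 ⇒ q = 2/9.

19/9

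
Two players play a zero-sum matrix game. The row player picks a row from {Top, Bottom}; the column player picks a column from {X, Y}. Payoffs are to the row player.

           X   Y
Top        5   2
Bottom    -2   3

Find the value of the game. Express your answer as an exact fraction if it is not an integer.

19/8

Row minima: Top → 2, Bottom → -2; maximin = 2.
Column maxima: X → 5, Y → 3; minimax = 3.
2 ≠ 3, so there is no saddle point; optimal play is mixed.
Let the row player play Top with probability p. Expected payoff against X: 5p + (-2)(1−p) = 7p − 2; against Y: 2p + 3(1−p) = −p + 3.
Setting these equal: 7p − 2 = −p + 3 ⇒ 8p = 5 ⇒ p = 5/8, and the value is (7)·(5/8) − 2 = 19/8.
For the column player: with q = P(X), equating Top's and Bottom's payoffs gives 3q + 2 = −5q + 3 ⇒ q = 1/8.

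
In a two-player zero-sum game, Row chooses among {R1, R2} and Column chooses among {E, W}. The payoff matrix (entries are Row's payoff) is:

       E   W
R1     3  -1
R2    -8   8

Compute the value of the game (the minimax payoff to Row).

Row minima: R1 → -1, R2 → -8; maximin = -1.
Column maxima: E → 3, W → 8; minimax = 3.
-1 ≠ 3, so there is no saddle point; optimal play is mixed.
Let Row play R1 with probability p. Expected payoff against E: 3p + (-8)(1−p) = 11p − 8; against W: (-1)p + 8(1−p) = −9p + 8.
Setting these equal: 11p − 8 = −9p + 8 ⇒ 20p = 16 ⇒ p = 4/5, and the value is (11)·(4/5) − 8 = 4/5.
For Column: with q = P(E), equating R1's and R2's payoffs gives 4q − 1 = −16q + 8 ⇒ q = 9/20.

4/5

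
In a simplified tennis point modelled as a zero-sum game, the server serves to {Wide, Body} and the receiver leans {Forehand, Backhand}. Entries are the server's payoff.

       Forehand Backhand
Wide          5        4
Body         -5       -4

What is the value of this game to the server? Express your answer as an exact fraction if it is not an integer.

4

Row minima: Wide → 4, Body → -5; maximin = 4.
Column maxima: Forehand → 5, Backhand → 4; minimax = 4.
Since maximin = minimax = 4, there is a saddle point and the value is 4.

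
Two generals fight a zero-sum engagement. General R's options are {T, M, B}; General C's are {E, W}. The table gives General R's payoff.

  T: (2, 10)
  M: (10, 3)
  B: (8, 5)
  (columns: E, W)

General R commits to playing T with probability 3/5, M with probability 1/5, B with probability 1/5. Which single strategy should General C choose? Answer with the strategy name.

E

If General C plays E, General R's expected payoff is (3/5)·2 + (1/5)·10 + (1/5)·8 = 24/5.
If General C plays W, General R's expected payoff is (3/5)·10 + (1/5)·3 + (1/5)·5 = 38/5.
General C minimizes General R's payoff; the smallest is 24/5, so the best response is E.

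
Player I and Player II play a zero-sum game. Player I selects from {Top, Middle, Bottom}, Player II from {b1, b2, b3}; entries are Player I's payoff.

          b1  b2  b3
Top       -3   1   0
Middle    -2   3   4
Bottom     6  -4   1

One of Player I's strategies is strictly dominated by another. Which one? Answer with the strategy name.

Top

Middle gives a strictly higher payoff than Top against every column: -2 > -3, 3 > 1, 4 > 0.
So Top is strictly dominated and Player I never plays it.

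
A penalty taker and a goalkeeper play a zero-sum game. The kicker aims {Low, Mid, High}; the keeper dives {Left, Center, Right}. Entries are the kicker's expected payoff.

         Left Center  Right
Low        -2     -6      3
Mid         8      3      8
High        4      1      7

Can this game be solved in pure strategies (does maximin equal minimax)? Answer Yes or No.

Yes

Row minima: Low → -6, Mid → 3, High → 1; maximin = 3.
Column maxima: Left → 8, Center → 3, Right → 8; minimax = 3.
maximin = minimax = 3, so a saddle point exists.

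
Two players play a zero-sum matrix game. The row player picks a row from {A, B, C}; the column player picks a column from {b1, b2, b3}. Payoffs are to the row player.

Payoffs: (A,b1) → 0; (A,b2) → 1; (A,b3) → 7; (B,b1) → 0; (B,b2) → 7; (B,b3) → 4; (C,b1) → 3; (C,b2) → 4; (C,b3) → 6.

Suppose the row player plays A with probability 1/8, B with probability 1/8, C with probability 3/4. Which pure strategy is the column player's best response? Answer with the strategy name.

If the column player plays b1, the row player's expected payoff is (1/8)·0 + (1/8)·0 + (3/4)·3 = 9/4.
If the column player plays b2, the row player's expected payoff is (1/8)·1 + (1/8)·7 + (3/4)·4 = 4.
If the column player plays b3, the row player's expected payoff is (1/8)·7 + (1/8)·4 + (3/4)·6 = 47/8.
The column player minimizes the row player's payoff; the smallest is 9/4, so the best response is b1.

b1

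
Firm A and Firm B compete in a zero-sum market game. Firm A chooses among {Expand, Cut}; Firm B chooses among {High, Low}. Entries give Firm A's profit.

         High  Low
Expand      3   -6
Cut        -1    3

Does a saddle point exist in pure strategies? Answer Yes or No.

Row minima: Expand → -6, Cut → -1; maximin = -1.
Column maxima: High → 3, Low → 3; minimax = 3.
-1 ≠ 3, so no pure-strategy equilibrium exists.

No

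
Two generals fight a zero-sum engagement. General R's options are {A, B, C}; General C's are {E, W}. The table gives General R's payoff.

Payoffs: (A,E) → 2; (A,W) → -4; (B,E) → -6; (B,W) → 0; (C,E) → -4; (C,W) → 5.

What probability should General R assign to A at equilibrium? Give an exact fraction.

3/5

Row minima: A → -4, B → -6, C → -4; maximin = -4.
Column maxima: E → 2, W → 5; minimax = 2.
-4 ≠ 2, so there is no saddle point; optimal play is mixed.
B is strictly dominated by C, so General R never plays it.
On the remaining 2×2 (A, C vs E, W):
Let General R play A with probability p. Expected payoff against E: 2p + (-4)(1−p) = 6p − 4; against W: (-4)p + 5(1−p) = −9p + 5.
Setting these equal: 6p − 4 = −9p + 5 ⇒ 15p = 9 ⇒ p = 3/5, and the value is (6)·(3/5) − 4 = -2/5.
For General C: with q = P(E), equating A's and C's payoffs gives 6q − 4 = −9q + 5 ⇒ q = 3/5.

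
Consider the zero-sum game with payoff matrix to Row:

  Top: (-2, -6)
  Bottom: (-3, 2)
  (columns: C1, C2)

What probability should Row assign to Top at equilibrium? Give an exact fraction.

5/9

Row minima: Top → -6, Bottom → -3; maximin = -3.
Column maxima: C1 → -2, C2 → 2; minimax = -2.
-3 ≠ -2, so there is no saddle point; optimal play is mixed.
Let Row play Top with probability p. Expected payoff against C1: (-2)p + (-3)(1−p) = p − 3; against C2: (-6)p + 2(1−p) = −8p + 2.
Setting these equal: p − 3 = −8p + 2 ⇒ 9p = 5 ⇒ p = 5/9, and the value is (1)·(5/9) − 3 = -22/9.
For Column: with q = P(C1), equating Top's and Bottom's payoffs gives 4q − 6 = −5q + 2 ⇒ q = 8/9.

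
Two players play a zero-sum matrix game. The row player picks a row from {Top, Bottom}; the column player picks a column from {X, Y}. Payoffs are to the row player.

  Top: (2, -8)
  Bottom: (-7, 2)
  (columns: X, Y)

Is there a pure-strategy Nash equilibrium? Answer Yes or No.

Row minima: Top → -8, Bottom → -7; maximin = -7.
Column maxima: X → 2, Y → 2; minimax = 2.
-7 ≠ 2, so no pure-strategy equilibrium exists.

No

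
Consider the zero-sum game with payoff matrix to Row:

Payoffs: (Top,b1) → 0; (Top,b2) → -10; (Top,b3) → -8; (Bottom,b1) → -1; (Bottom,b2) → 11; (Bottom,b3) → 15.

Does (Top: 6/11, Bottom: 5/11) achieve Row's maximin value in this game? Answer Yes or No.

Yes

Against b1 this mix gives (6/11)·0 + (5/11)·(-1) = -5/11.
Against b2 this mix gives (6/11)·(-10) + (5/11)·11 = -5/11.
Against b3 this mix gives (6/11)·(-8) + (5/11)·15 = 27/11.
All of Column's active replies (b1, b2) yield -5/11, and no column does worse for Row. The mix makes Column indifferent and guarantees -5/11, so it is optimal.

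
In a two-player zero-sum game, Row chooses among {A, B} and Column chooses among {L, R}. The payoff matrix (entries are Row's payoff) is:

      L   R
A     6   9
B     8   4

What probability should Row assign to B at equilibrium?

Row minima: A → 6, B → 4; maximin = 6.
Column maxima: L → 8, R → 9; minimax = 8.
6 ≠ 8, so there is no saddle point; optimal play is mixed.
Let Row play A with probability p. Expected payoff against L: 6p + 8(1−p) = −2p + 8; against R: 9p + 4(1−p) = 5p + 4.
Setting these equal: −2p + 8 = 5p + 4 ⇒ −7p = -4 ⇒ p = 4/7, and the value is (-2)·(4/7) + 8 = 48/7.
For Column: with q = P(L), equating A's and B's payoffs gives −3q + 9 = 4q + 4 ⇒ q = 5/7.

3/7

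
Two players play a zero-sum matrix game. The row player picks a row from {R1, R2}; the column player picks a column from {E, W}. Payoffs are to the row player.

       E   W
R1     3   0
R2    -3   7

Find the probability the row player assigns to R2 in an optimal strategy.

3/13

Row minima: R1 → 0, R2 → -3; maximin = 0.
Column maxima: E → 3, W → 7; minimax = 3.
0 ≠ 3, so there is no saddle point; optimal play is mixed.
Let the row player play R1 with probability p. Expected payoff against E: 3p + (-3)(1−p) = 6p − 3; against W: 0p + 7(1−p) = −7p + 7.
Setting these equal: 6p − 3 = −7p + 7 ⇒ 13p = 10 ⇒ p = 10/13, and the value is (6)·(10/13) − 3 = 21/13.
For the column player: with q = P(E), equating R1's and R2's payoffs gives 3q = −10q + 7 ⇒ q = 7/13.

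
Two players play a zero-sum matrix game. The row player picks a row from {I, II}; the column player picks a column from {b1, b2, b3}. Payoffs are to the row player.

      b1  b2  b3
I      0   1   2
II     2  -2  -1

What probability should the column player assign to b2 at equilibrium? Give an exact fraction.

Row minima: I → 0, II → -2; maximin = 0.
Column maxima: b1 → 2, b2 → 1, b3 → 2; minimax = 1.
0 ≠ 1, so there is no saddle point; optimal play is mixed.
b3 is strictly dominated by b2 (it gives the row player strictly more in every row), so the column player never plays it.
On the remaining 2×2 (I, II vs b1, b2):
Let the row player play I with probability p. Expected payoff against b1: 0p + 2(1−p) = −2p + 2; against b2: 1p + (-2)(1−p) = 3p − 2.
Setting these equal: −2p + 2 = 3p − 2 ⇒ −5p = -4 ⇒ p = 4/5, and the value is (-2)·(4/5) + 2 = 2/5.
For the column player: with q = P(b1), equating I's and II's payoffs gives −q + 1 = 4q − 2 ⇒ q = 3/5.

2/5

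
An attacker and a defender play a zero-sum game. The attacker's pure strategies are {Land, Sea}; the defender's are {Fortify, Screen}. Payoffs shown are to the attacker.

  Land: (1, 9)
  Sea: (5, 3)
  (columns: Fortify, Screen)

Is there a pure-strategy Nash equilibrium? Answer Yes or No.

No

Row minima: Land → 1, Sea → 3; maximin = 3.
Column maxima: Fortify → 5, Screen → 9; minimax = 5.
3 ≠ 5, so no pure-strategy equilibrium exists.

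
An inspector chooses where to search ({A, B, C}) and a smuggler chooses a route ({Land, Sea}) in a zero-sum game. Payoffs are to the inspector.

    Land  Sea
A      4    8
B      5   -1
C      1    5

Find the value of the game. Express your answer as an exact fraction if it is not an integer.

22/5

Row minima: A → 4, B → -1, C → 1; maximin = 4.
Column maxima: Land → 5, Sea → 8; minimax = 5.
4 ≠ 5, so there is no saddle point; optimal play is mixed.
C is strictly dominated by A, so the inspector never plays it.
On the remaining 2×2 (A, B vs Land, Sea):
Let the inspector play A with probability p. Expected payoff against Land: 4p + 5(1−p) = −p + 5; against Sea: 8p + (-1)(1−p) = 9p − 1.
Setting these equal: −p + 5 = 9p − 1 ⇒ −10p = -6 ⇒ p = 3/5, and the value is (-1)·(3/5) + 5 = 22/5.
For the smuggler: with q = P(Land), equating A's and B's payoffs gives −4q + 8 = 6q − 1 ⇒ q = 9/10.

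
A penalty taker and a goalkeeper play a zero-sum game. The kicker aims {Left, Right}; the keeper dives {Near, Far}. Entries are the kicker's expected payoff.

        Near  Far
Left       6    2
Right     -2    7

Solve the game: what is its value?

46/13

Row minima: Left → 2, Right → -2; maximin = 2.
Column maxima: Near → 6, Far → 7; minimax = 6.
2 ≠ 6, so there is no saddle point; optimal play is mixed.
Let the kicker play Left with probability p. Expected payoff against Near: 6p + (-2)(1−p) = 8p − 2; against Far: 2p + 7(1−p) = −5p + 7.
Setting these equal: 8p − 2 = −5p + 7 ⇒ 13p = 9 ⇒ p = 9/13, and the value is (8)·(9/13) − 2 = 46/13.
For the keeper: with q = P(Near), equating Left's and Right's payoffs gives 4q + 2 = −9q + 7 ⇒ q = 5/13.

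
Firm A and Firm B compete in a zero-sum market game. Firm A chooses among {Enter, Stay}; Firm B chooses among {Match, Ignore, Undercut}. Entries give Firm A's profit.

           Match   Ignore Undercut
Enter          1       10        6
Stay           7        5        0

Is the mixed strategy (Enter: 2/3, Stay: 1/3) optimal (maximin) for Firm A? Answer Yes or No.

No

Against Match this mix gives (2/3)·1 + (1/3)·7 = 3.
Against Ignore this mix gives (2/3)·10 + (1/3)·5 = 25/3.
Against Undercut this mix gives (2/3)·6 + (1/3)·0 = 4.
Firm B will play Match, holding Firm A to 3. Shifting weight toward the row that does better against Match would raise this floor (the equalizing mix achieves 7/2 against both Match and Undercut), so the proposed strategy is not optimal.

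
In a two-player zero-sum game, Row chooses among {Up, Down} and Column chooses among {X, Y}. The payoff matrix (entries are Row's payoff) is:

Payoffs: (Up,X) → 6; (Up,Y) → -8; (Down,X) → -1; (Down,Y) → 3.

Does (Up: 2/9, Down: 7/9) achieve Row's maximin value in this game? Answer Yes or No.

Against X this mix gives (2/9)·6 + (7/9)·(-1) = 5/9.
Against Y this mix gives (2/9)·(-8) + (7/9)·3 = 5/9.
All of Column's active replies (X, Y) yield 5/9, and no column does worse for Row. The mix makes Column indifferent and guarantees 5/9, so it is optimal.

Yes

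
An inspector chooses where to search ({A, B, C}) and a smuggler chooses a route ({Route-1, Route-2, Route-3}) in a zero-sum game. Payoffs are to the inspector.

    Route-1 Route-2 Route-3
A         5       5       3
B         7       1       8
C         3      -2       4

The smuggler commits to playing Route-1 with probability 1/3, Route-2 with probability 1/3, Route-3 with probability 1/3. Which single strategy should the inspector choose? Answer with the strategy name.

B

Expected payoff of A: (1/3)·5 + (1/3)·5 + (1/3)·3 = 13/3.
Expected payoff of B: (1/3)·7 + (1/3)·1 + (1/3)·8 = 16/3.
Expected payoff of C: (1/3)·3 + (1/3)·(-2) + (1/3)·4 = 5/3.
The largest is 16/3, so the inspector's best response is B.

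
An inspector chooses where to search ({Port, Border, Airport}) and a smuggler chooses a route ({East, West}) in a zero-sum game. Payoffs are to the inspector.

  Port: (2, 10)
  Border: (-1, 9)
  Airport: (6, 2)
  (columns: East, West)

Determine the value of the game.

Row minima: Port → 2, Border → -1, Airport → 2; maximin = 2.
Column maxima: East → 6, West → 10; minimax = 6.
2 ≠ 6, so there is no saddle point; optimal play is mixed.
Border is strictly dominated by Port, so the inspector never plays it.
On the remaining 2×2 (Port, Airport vs East, West):
Let the inspector play Port with probability p. Expected payoff against East: 2p + 6(1−p) = −4p + 6; against West: 10p + 2(1−p) = 8p + 2.
Setting these equal: −4p + 6 = 8p + 2 ⇒ −12p = -4 ⇒ p = 1/3, and the value is (-4)·(1/3) + 6 = 14/3.
For the smuggler: with q = P(East), equating Port's and Airport's payoffs gives −8q + 10 = 4q + 2 ⇒ q = 2/3.

14/3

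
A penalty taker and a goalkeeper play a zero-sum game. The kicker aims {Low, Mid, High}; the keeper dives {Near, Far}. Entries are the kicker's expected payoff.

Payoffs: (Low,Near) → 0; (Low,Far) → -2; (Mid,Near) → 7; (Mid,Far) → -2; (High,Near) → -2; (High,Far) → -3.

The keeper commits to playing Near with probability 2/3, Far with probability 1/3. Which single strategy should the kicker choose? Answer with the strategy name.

Expected payoff of Low: (2/3)·0 + (1/3)·(-2) = -2/3.
Expected payoff of Mid: (2/3)·7 + (1/3)·(-2) = 4.
Expected payoff of High: (2/3)·(-2) + (1/3)·(-3) = -7/3.
The largest is 4, so the kicker's best response is Mid.

Mid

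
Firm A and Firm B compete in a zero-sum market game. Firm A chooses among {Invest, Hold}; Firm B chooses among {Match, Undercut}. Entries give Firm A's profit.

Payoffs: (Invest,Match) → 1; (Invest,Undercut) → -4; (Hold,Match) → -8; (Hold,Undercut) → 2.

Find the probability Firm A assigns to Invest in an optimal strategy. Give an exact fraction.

2/3

Row minima: Invest → -4, Hold → -8; maximin = -4.
Column maxima: Match → 1, Undercut → 2; minimax = 1.
-4 ≠ 1, so there is no saddle point; optimal play is mixed.
Let Firm A play Invest with probability p. Expected payoff against Match: 1p + (-8)(1−p) = 9p − 8; against Undercut: (-4)p + 2(1−p) = −6p + 2.
Setting these equal: 9p − 8 = −6p + 2 ⇒ 15p = 10 ⇒ p = 2/3, and the value is (9)·(2/3) − 8 = -2.
For Firm B: with q = P(Match), equating Invest's and Hold's payoffs gives 5q − 4 = −10q + 2 ⇒ q = 2/5.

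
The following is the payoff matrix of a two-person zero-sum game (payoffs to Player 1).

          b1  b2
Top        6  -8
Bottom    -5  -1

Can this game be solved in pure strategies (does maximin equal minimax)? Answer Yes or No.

Row minima: Top → -8, Bottom → -5; maximin = -5.
Column maxima: b1 → 6, b2 → -1; minimax = -1.
-5 ≠ -1, so no pure-strategy equilibrium exists.

No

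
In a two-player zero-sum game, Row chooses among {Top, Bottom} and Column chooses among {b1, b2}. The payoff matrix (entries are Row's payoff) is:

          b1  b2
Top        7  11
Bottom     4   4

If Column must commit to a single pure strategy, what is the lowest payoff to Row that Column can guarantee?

Column maxima: b1 → 7, b2 → 11.
The smallest of these is 7.

7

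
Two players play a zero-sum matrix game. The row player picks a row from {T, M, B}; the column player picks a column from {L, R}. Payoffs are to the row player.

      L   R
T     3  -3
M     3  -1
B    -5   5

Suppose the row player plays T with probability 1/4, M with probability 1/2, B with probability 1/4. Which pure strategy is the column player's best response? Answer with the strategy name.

If the column player plays L, the row player's expected payoff is (1/4)·3 + (1/2)·3 + (1/4)·(-5) = 1.
If the column player plays R, the row player's expected payoff is (1/4)·(-3) + (1/2)·(-1) + (1/4)·5 = 0.
The column player minimizes the row player's payoff; the smallest is 0, so the best response is R.

R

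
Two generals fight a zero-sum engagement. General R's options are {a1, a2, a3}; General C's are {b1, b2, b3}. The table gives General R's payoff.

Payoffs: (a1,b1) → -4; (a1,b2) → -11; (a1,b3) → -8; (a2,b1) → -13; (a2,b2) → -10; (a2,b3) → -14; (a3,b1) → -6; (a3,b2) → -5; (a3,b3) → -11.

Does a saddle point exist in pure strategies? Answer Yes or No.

Row minima: a1 → -11, a2 → -14, a3 → -11; maximin = -11.
Column maxima: b1 → -4, b2 → -5, b3 → -8; minimax = -8.
-11 ≠ -8, so no pure-strategy equilibrium exists.

No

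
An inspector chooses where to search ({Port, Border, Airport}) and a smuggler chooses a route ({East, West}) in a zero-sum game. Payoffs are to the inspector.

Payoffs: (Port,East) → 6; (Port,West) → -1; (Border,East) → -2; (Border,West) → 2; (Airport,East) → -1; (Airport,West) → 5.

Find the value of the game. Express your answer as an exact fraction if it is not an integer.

Row minima: Port → -1, Border → -2, Airport → -1; maximin = -1.
Column maxima: East → 6, West → 5; minimax = 5.
-1 ≠ 5, so there is no saddle point; optimal play is mixed.
Border is strictly dominated by Airport, so the inspector never plays it.
On the remaining 2×2 (Port, Airport vs East, West):
Let the inspector play Port with probability p. Expected payoff against East: 6p + (-1)(1−p) = 7p − 1; against West: (-1)p + 5(1−p) = −6p + 5.
Setting these equal: 7p − 1 = −6p + 5 ⇒ 13p = 6 ⇒ p = 6/13, and the value is (7)·(6/13) − 1 = 29/13.
For the smuggler: with q = P(East), equating Port's and Airport's payoffs gives 7q − 1 = −6q + 5 ⇒ q = 6/13.

29/13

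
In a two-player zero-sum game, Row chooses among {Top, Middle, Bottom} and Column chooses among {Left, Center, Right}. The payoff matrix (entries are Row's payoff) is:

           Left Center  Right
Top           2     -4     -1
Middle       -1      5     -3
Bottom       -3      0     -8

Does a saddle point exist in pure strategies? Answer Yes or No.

Row minima: Top → -4, Middle → -3, Bottom → -8; maximin = -3.
Column maxima: Left → 2, Center → 5, Right → -1; minimax = -1.
-3 ≠ -1, so no pure-strategy equilibrium exists.

No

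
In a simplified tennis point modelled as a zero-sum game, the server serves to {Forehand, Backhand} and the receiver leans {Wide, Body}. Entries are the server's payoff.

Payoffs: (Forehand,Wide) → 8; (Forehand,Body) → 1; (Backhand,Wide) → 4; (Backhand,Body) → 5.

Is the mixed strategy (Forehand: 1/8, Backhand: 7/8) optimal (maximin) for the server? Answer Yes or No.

Yes

Against Wide this mix gives (1/8)·8 + (7/8)·4 = 9/2.
Against Body this mix gives (1/8)·1 + (7/8)·5 = 9/2.
All of the receiver's active replies (Wide, Body) yield 9/2, and no column does worse for the server. The mix makes the receiver indifferent and guarantees 9/2, so it is optimal.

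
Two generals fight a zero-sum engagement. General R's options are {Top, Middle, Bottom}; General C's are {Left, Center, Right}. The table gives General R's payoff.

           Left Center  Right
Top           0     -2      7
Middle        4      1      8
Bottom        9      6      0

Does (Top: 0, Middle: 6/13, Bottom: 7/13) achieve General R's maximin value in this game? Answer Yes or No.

Against Left this mix gives (6/13)·4 + (7/13)·9 = 87/13.
Against Center this mix gives (6/13)·1 + (7/13)·6 = 48/13.
Against Right this mix gives (6/13)·8 + (7/13)·0 = 48/13.
All of General C's active replies (Center, Right) yield 48/13, and no column does worse for General R. The mix makes General C indifferent and guarantees 48/13, so it is optimal.

Yes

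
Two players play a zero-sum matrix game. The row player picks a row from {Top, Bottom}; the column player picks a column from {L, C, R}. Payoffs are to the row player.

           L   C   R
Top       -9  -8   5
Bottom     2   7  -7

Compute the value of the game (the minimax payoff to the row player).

Row minima: Top → -9, Bottom → -7; maximin = -7.
Column maxima: L → 2, C → 7, R → 5; minimax = 2.
-7 ≠ 2, so there is no saddle point; optimal play is mixed.
C is strictly dominated by L (it gives the row player strictly more in every row), so the column player never plays it.
On the remaining 2×2 (Top, Bottom vs L, R):
Let the row player play Top with probability p. Expected payoff against L: (-9)p + 2(1−p) = −11p + 2; against R: 5p + (-7)(1−p) = 12p − 7.
Setting these equal: −11p + 2 = 12p − 7 ⇒ −23p = -9 ⇒ p = 9/23, and the value is (-11)·(9/23) + 2 = -53/23.
For the column player: with q = P(L), equating Top's and Bottom's payoffs gives −14q + 5 = 9q − 7 ⇒ q = 12/23.

-53/23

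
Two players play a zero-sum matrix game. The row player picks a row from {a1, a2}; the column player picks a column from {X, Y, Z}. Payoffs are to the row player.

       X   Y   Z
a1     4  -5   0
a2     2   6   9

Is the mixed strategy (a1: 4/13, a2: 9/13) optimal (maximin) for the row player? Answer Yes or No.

Yes

Against X this mix gives (4/13)·4 + (9/13)·2 = 34/13.
Against Y this mix gives (4/13)·(-5) + (9/13)·6 = 34/13.
Against Z this mix gives (4/13)·0 + (9/13)·9 = 81/13.
All of the column player's active replies (X, Y) yield 34/13, and no column does worse for the row player. The mix makes the column player indifferent and guarantees 34/13, so it is optimal.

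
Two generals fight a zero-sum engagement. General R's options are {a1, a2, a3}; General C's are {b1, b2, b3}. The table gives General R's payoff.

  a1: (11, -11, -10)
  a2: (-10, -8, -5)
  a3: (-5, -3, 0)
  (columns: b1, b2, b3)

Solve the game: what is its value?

-11/3

Row minima: a1 → -11, a2 → -10, a3 → -5; maximin = -5.
Column maxima: b1 → 11, b2 → -3, b3 → 0; minimax = -3.
-5 ≠ -3, so there is no saddle point; optimal play is mixed.
a2 is strictly dominated by a3, so General R never plays it.
b3 is strictly dominated by b2 (it gives General R strictly more in every row), so General C never plays it.
On the remaining 2×2 (a1, a3 vs b1, b2):
Let General R play a1 with probability p. Expected payoff against b1: 11p + (-5)(1−p) = 16p − 5; against b2: (-11)p + (-3)(1−p) = −8p − 3.
Setting these equal: 16p − 5 = −8p − 3 ⇒ 24p = 2 ⇒ p = 1/12, and the value is (16)·(1/12) − 5 = -11/3.
For General C: with q = P(b1), equating a1's and a3's payoffs gives 22q − 11 = −2q − 3 ⇒ q = 1/3.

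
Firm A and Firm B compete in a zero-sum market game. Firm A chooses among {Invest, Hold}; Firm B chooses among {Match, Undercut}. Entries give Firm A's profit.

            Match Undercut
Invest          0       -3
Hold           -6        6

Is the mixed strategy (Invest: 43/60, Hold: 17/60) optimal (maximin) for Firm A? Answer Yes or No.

Against Match this mix gives (43/60)·0 + (17/60)·(-6) = -17/10.
Against Undercut this mix gives (43/60)·(-3) + (17/60)·6 = -9/20.
Firm B will play Match, holding Firm A to -17/10. Shifting weight toward the row that does better against Match would raise this floor (the equalizing mix achieves -6/5 against both Match and Undercut), so the proposed strategy is not optimal.

No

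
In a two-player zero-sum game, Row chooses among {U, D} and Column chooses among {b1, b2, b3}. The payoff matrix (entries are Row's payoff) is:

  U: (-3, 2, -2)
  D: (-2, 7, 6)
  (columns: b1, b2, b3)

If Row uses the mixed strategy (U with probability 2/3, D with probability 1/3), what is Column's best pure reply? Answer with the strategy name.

If Column plays b1, Row's expected payoff is (2/3)·(-3) + (1/3)·(-2) = -8/3.
If Column plays b2, Row's expected payoff is (2/3)·2 + (1/3)·7 = 11/3.
If Column plays b3, Row's expected payoff is (2/3)·(-2) + (1/3)·6 = 2/3.
Column minimizes Row's payoff; the smallest is -8/3, so the best response is b1.

b1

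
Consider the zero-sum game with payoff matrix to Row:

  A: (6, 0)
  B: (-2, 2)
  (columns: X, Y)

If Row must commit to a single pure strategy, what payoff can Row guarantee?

Row minima: A → 0, B → -2.
The best of these is 0.

0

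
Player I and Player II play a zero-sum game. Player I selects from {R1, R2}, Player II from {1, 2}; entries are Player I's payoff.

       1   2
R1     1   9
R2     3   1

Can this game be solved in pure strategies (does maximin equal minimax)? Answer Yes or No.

No

Row minima: R1 → 1, R2 → 1; maximin = 1.
Column maxima: 1 → 3, 2 → 9; minimax = 3.
1 ≠ 3, so no pure-strategy equilibrium exists.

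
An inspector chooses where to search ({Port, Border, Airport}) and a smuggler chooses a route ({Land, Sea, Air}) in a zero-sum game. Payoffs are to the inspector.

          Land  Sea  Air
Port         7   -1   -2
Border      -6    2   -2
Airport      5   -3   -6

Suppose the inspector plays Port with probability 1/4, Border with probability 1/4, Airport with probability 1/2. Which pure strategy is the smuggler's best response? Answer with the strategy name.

If the smuggler plays Land, the inspector's expected payoff is (1/4)·7 + (1/4)·(-6) + (1/2)·5 = 11/4.
If the smuggler plays Sea, the inspector's expected payoff is (1/4)·(-1) + (1/4)·2 + (1/2)·(-3) = -5/4.
If the smuggler plays Air, the inspector's expected payoff is (1/4)·(-2) + (1/4)·(-2) + (1/2)·(-6) = -4.
The smuggler minimizes the inspector's payoff; the smallest is -4, so the best response is Air.

Air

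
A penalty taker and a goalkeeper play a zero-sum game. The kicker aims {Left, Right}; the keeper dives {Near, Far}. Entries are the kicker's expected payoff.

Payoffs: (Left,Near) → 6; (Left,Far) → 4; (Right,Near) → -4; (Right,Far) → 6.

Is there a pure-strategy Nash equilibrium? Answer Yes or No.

Row minima: Left → 4, Right → -4; maximin = 4.
Column maxima: Near → 6, Far → 6; minimax = 6.
4 ≠ 6, so no pure-strategy equilibrium exists.

No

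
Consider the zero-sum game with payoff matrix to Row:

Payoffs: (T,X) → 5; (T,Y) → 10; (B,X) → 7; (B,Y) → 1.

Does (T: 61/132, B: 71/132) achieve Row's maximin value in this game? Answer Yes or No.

No

Against X this mix gives (61/132)·5 + (71/132)·7 = 401/66.
Against Y this mix gives (61/132)·10 + (71/132)·1 = 227/44.
Column will play Y, holding Row to 227/44. Shifting weight toward the row that does better against Y would raise this floor (the equalizing mix achieves 65/11 against both Y and X), so the proposed strategy is not optimal.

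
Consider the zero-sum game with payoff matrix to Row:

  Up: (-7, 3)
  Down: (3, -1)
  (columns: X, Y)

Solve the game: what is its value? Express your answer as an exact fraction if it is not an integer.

Row minima: Up → -7, Down → -1; maximin = -1.
Column maxima: X → 3, Y → 3; minimax = 3.
-1 ≠ 3, so there is no saddle point; optimal play is mixed.
Let Row play Up with probability p. Expected payoff against X: (-7)p + 3(1−p) = −10p + 3; against Y: 3p + (-1)(1−p) = 4p − 1.
Setting these equal: −10p + 3 = 4p − 1 ⇒ −14p = -4 ⇒ p = 2/7, and the value is (-10)·(2/7) + 3 = 1/7.
For Column: with q = P(X), equating Up's and Down's payoffs gives −10q + 3 = 4q − 1 ⇒ q = 2/7.

1/7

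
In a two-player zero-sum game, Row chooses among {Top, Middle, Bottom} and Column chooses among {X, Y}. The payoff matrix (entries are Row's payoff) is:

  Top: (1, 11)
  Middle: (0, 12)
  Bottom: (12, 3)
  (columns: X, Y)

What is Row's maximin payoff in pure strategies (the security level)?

Row minima: Top → 1, Middle → 0, Bottom → 3.
The best of these is 3.

3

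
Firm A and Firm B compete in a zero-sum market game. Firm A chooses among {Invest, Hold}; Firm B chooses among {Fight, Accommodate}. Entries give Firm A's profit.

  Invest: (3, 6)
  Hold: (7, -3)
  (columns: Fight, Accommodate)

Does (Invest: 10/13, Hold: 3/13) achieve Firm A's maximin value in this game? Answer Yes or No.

Yes

Against Fight this mix gives (10/13)·3 + (3/13)·7 = 51/13.
Against Accommodate this mix gives (10/13)·6 + (3/13)·(-3) = 51/13.
All of Firm B's active replies (Fight, Accommodate) yield 51/13, and no column does worse for Firm A. The mix makes Firm B indifferent and guarantees 51/13, so it is optimal.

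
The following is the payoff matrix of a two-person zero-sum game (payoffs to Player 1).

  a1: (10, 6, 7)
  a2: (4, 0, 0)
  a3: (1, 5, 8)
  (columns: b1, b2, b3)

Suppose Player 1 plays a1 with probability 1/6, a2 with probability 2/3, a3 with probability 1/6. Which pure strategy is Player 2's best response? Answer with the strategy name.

If Player 2 plays b1, Player 1's expected payoff is (1/6)·10 + (2/3)·4 + (1/6)·1 = 9/2.
If Player 2 plays b2, Player 1's expected payoff is (1/6)·6 + (2/3)·0 + (1/6)·5 = 11/6.
If Player 2 plays b3, Player 1's expected payoff is (1/6)·7 + (2/3)·0 + (1/6)·8 = 5/2.
Player 2 minimizes Player 1's payoff; the smallest is 11/6, so the best response is b2.

b2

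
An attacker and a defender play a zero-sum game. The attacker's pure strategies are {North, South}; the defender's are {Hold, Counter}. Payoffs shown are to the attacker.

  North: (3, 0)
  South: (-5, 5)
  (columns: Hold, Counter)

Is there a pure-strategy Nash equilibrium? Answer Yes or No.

Row minima: North → 0, South → -5; maximin = 0.
Column maxima: Hold → 3, Counter → 5; minimax = 3.
0 ≠ 3, so no pure-strategy equilibrium exists.

No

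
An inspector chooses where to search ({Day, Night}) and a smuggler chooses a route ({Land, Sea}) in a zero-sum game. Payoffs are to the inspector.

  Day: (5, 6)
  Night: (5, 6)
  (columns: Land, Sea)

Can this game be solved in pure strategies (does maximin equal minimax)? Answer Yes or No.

Yes

Row minima: Day → 5, Night → 5; maximin = 5.
Column maxima: Land → 5, Sea → 6; minimax = 5.
maximin = minimax = 5, so a saddle point exists.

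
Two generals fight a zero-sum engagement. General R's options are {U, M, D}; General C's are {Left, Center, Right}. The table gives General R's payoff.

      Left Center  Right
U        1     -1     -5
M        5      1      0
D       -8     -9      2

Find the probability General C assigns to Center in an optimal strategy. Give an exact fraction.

Row minima: U → -5, M → 0, D → -9; maximin = 0.
Column maxima: Left → 5, Center → 1, Right → 2; minimax = 1.
0 ≠ 1, so there is no saddle point; optimal play is mixed.
U is strictly dominated by M, so General R never plays it.
Left is strictly dominated by Center (it gives General R strictly more in every row), so General C never plays it.
On the remaining 2×2 (M, D vs Center, Right):
Let General R play M with probability p. Expected payoff against Center: 1p + (-9)(1−p) = 10p − 9; against Right: 0p + 2(1−p) = −2p + 2.
Setting these equal: 10p − 9 = −2p + 2 ⇒ 12p = 11 ⇒ p = 11/12, and the value is (10)·(11/12) − 9 = 1/6.
For General C: with q = P(Center), equating M's and D's payoffs gives q = −11q + 2 ⇒ q = 1/6.

1/6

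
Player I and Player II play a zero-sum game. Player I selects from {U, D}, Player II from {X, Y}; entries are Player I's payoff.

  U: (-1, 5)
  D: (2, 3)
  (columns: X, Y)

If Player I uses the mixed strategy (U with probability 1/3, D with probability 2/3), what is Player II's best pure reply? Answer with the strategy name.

X

If Player II plays X, Player I's expected payoff is (1/3)·(-1) + (2/3)·2 = 1.
If Player II plays Y, Player I's expected payoff is (1/3)·5 + (2/3)·3 = 11/3.
Player II minimizes Player I's payoff; the smallest is 1, so the best response is X.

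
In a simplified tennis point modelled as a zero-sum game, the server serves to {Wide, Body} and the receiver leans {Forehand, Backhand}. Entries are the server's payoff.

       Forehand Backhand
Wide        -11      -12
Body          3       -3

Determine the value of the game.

-3

Row minima: Wide → -12, Body → -3; maximin = -3.
Column maxima: Forehand → 3, Backhand → -3; minimax = -3.
Since maximin = minimax = -3, there is a saddle point and the value is -3.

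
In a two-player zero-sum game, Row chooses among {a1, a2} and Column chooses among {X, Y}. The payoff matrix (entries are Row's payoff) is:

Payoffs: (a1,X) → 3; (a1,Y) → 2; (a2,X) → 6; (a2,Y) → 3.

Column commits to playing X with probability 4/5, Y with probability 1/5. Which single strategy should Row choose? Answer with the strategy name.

a2

Expected payoff of a1: (4/5)·3 + (1/5)·2 = 14/5.
Expected payoff of a2: (4/5)·6 + (1/5)·3 = 27/5.
The largest is 27/5, so Row's best response is a2.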